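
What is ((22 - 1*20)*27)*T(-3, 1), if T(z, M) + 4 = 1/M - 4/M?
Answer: -378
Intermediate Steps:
T(z, M) = -4 - 3/M (T(z, M) = -4 + (1/M - 4/M) = -4 - 3/M)
((22 - 1*20)*27)*T(-3, 1) = ((22 - 1*20)*27)*(-4 - 3/1) = ((22 - 20)*27)*(-4 - 3*1) = (2*27)*(-4 - 3) = 54*(-7) = -378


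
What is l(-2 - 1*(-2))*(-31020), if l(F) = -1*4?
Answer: 124080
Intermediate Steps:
l(F) = -4
l(-2 - 1*(-2))*(-31020) = -4*(-31020) = 124080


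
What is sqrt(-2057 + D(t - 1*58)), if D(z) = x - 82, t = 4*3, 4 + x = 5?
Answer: I*sqrt(2138) ≈ 46.239*I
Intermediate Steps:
x = 1 (x = -4 + 5 = 1)
t = 12
D(z) = -81 (D(z) = 1 - 82 = -81)
sqrt(-2057 + D(t - 1*58)) = sqrt(-2057 - 81) = sqrt(-2138) = I*sqrt(2138)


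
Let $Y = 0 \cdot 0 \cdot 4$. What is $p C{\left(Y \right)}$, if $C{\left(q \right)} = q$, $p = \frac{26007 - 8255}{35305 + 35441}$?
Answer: $0$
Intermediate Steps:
$Y = 0$ ($Y = 0 \cdot 4 = 0$)
$p = \frac{8876}{35373}$ ($p = \frac{17752}{70746} = 17752 \cdot \frac{1}{70746} = \frac{8876}{35373} \approx 0.25093$)
$p C{\left(Y \right)} = \frac{8876}{35373} \cdot 0 = 0$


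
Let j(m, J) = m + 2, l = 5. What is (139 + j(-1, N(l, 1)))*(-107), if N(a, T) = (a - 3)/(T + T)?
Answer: -14980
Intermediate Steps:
N(a, T) = (-3 + a)/(2*T) (N(a, T) = (-3 + a)/((2*T)) = (-3 + a)*(1/(2*T)) = (-3 + a)/(2*T))
j(m, J) = 2 + m
(139 + j(-1, N(l, 1)))*(-107) = (139 + (2 - 1))*(-107) = (139 + 1)*(-107) = 140*(-107) = -14980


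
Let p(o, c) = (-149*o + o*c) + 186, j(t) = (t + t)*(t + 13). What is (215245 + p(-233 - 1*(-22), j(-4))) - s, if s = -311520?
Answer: 573582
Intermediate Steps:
j(t) = 2*t*(13 + t) (j(t) = (2*t)*(13 + t) = 2*t*(13 + t))
p(o, c) = 186 - 149*o + c*o (p(o, c) = (-149*o + c*o) + 186 = 186 - 149*o + c*o)
(215245 + p(-233 - 1*(-22), j(-4))) - s = (215245 + (186 - 149*(-233 - 1*(-22)) + (2*(-4)*(13 - 4))*(-233 - 1*(-22)))) - 1*(-311520) = (215245 + (186 - 149*(-233 + 22) + (2*(-4)*9)*(-233 + 22))) + 311520 = (215245 + (186 - 149*(-211) - 72*(-211))) + 311520 = (215245 + (186 + 31439 + 15192)) + 311520 = (215245 + 46817) + 311520 = 262062 + 311520 = 573582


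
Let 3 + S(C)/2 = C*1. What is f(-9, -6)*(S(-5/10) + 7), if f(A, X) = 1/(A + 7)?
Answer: 0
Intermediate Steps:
f(A, X) = 1/(7 + A)
S(C) = -6 + 2*C (S(C) = -6 + 2*(C*1) = -6 + 2*C)
f(-9, -6)*(S(-5/10) + 7) = ((-6 + 2*(-5/10)) + 7)/(7 - 9) = ((-6 + 2*(-5*⅒)) + 7)/(-2) = -((-6 + 2*(-½)) + 7)/2 = -((-6 - 1) + 7)/2 = -(-7 + 7)/2 = -½*0 = 0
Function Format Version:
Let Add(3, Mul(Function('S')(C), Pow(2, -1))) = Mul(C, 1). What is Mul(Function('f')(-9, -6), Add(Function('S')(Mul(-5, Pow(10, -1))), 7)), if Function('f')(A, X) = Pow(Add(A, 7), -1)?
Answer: 0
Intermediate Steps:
Function('f')(A, X) = Pow(Add(7, A), -1)
Function('S')(C) = Add(-6, Mul(2, C)) (Function('S')(C) = Add(-6, Mul(2, Mul(C, 1))) = Add(-6, Mul(2, C)))
Mul(Function('f')(-9, -6), Add(Function('S')(Mul(-5, Pow(10, -1))), 7)) = Mul(Pow(Add(7, -9), -1), Add(Add(-6, Mul(2, Mul(-5, Pow(10, -1)))), 7)) = Mul(Pow(-2, -1), Add(Add(-6, Mul(2, Mul(-5, Rational(1, 10)))), 7)) = Mul(Rational(-1, 2), Add(Add(-6, Mul(2, Rational(-1, 2))), 7)) = Mul(Rational(-1, 2), Add(Add(-6, -1), 7)) = Mul(Rational(-1, 2), Add(-7, 7)) = Mul(Rational(-1, 2), 0) = 0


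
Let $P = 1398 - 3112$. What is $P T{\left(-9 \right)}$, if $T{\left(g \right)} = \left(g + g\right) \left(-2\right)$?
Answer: $-61704$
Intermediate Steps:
$T{\left(g \right)} = - 4 g$ ($T{\left(g \right)} = 2 g \left(-2\right) = - 4 g$)
$P = -1714$
$P T{\left(-9 \right)} = - 1714 \left(\left(-4\right) \left(-9\right)\right) = \left(-1714\right) 36 = -61704$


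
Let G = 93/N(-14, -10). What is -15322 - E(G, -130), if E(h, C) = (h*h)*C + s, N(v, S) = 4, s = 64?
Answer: 439097/8 ≈ 54887.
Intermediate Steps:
G = 93/4 ≈ 23.250
E(h, C) = 64 + C*h² (E(h, C) = (h*h)*C + 64 = h²*C + 64 = C*h² + 64 = 64 + C*h²)
-15322 - E(G, -130) = -15322 - (64 - 130*(93/4)²) = -15322 - (64 - 130*8649/16) = -15322 - (64 - 562185/8) = -15322 - 1*(-561673/8) = -15322 + 561673/8 = 439097/8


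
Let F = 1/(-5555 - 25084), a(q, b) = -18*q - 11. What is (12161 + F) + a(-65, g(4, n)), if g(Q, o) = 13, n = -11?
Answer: 408111479/30639 ≈ 13320.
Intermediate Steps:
a(q, b) = -11 - 18*q
F = -1/30639 (F = 1/(-30639) = -1/30639 ≈ -3.2638e-5)
(12161 + F) + a(-65, g(4, n)) = (12161 - 1/30639) + (-11 - 18*(-65)) = 372600878/30639 + (-11 + 1170) = 372600878/30639 + 1159 = 408111479/30639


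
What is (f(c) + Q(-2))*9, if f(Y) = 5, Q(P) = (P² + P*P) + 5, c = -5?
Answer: 162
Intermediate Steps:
Q(P) = 5 + 2*P² (Q(P) = (P² + P²) + 5 = 2*P² + 5 = 5 + 2*P²)
(f(c) + Q(-2))*9 = (5 + (5 + 2*(-2)²))*9 = (5 + (5 + 2*4))*9 = (5 + (5 + 8))*9 = (5 + 13)*9 = 18*9 = 162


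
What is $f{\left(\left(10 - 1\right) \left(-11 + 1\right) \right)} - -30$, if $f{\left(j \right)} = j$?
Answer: $-60$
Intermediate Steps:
$f{\left(\left(10 - 1\right) \left(-11 + 1\right) \right)} - -30 = \left(10 - 1\right) \left(-11 + 1\right) - -30 = 9 \left(-10\right) + 30 = -90 + 30 = -60$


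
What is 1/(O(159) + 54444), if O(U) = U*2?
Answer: 1/54762 ≈ 1.8261e-5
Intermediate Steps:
O(U) = 2*U
1/(O(159) + 54444) = 1/(2*159 + 54444) = 1/(318 + 54444) = 1/54762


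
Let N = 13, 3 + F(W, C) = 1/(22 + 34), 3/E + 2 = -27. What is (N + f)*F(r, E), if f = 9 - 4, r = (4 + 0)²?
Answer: -1503/28 ≈ -53.679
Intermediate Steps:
E = -3/29 (E = 3/(-2 - 27) = 3/(-29) = 3*(-1/29) = -3/29 ≈ -0.10345)
r = 16 (r = 4² = 16)
f = 5
F(W, C) = -167/56 (F(W, C) = -3 + 1/(22 + 34) = -3 + 1/56 = -167/56)
(N + f)*F(r, E) = (13 + 5)*(-167/56) = 18*(-167/56) = -1503/28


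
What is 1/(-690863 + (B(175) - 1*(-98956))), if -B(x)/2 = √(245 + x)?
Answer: -591907/350353894969 + 4*√105/350353894969 ≈ -1.6893e-6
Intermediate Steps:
B(x) = -2*√(245 + x)
1/(-690863 + (B(175) - 1*(-98956))) = 1/(-690863 + (-2*√(245 + 175) - 1*(-98956))) = 1/(-690863 + (-4*√105 + 98956)) = 1/(-690863 + (98956 - 4*√105)) = 1/(-591907 - 4*√105)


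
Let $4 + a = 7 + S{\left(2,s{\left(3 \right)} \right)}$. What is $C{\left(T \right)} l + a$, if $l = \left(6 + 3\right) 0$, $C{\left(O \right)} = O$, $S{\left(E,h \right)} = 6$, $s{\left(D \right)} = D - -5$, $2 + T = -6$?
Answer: $9$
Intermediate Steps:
$T = -8$ ($T = -2 - 6 = -8$)
$s{\left(D \right)} = 5 + D$ ($s{\left(D \right)} = D + 5 = 5 + D$)
$l = 0$ ($l = 9 \cdot 0 = 0$)
$a = 9$ ($a = -4 + \left(7 + 6\right) = -4 + 13 = 9$)
$C{\left(T \right)} l + a = \left(-8\right) 0 + 9 = 0 + 9 = 9$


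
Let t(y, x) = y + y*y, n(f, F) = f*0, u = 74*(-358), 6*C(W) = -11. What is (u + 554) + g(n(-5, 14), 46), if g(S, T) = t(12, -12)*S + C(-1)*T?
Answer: -78067/3 ≈ -26022.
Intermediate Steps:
C(W) = -11/6 (C(W) = (1/6)*(-11) = -11/6)
u = -26492
n(f, F) = 0
t(y, x) = y + y**2
g(S, T) = 156*S - 11*T/6 (g(S, T) = (12*(1 + 12))*S - 11*T/6 = (12*13)*S - 11*T/6 = 156*S - 11*T/6)
(u + 554) + g(n(-5, 14), 46) = (-26492 + 554) + (156*0 - 11/6*46) = -25938 + (0 - 253/3) = -25938 - 253/3 = -78067/3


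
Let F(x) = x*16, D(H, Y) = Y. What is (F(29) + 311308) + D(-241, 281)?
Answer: 312053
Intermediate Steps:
F(x) = 16*x
(F(29) + 311308) + D(-241, 281) = (16*29 + 311308) + 281 = (464 + 311308) + 281 = 311772 + 281 = 312053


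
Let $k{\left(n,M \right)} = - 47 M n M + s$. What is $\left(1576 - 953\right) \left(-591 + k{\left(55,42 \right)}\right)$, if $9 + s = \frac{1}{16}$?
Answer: $- \frac{45459462097}{16} \approx -2.8412 \cdot 10^{9}$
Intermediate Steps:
$s = - \frac{143}{16}$ ($s = -9 + \frac{1}{16} = - \frac{143}{16} \approx -8.9375$)
$k{\left(n,M \right)} = - \frac{143}{16} - 47 n M^{2}$ ($k{\left(n,M \right)} = - 47 M n M - \frac{143}{16} = - 47 n M^{2} - \frac{143}{16} = - \frac{143}{16} - 47 n M^{2}$)
$\left(1576 - 953\right) \left(-591 + k{\left(55,42 \right)}\right) = \left(1576 - 953\right) \left(-591 - \left(\frac{143}{16} + 2585 \cdot 42^{2}\right)\right) = 623 \left(-591 - \left(\frac{143}{16} + 2585 \cdot 1764\right)\right) = 623 \left(-591 - \frac{72959183}{16}\right) = 623 \left(- \frac{72968639}{16}\right) = - \frac{45459462097}{16}$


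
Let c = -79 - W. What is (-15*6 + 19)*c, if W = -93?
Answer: -994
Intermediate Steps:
c = 14 (c = -79 - 1*(-93) = -79 + 93 = 14)
(-15*6 + 19)*c = (-15*6 + 19)*14 = (-90 + 19)*14 = -71*14 = -994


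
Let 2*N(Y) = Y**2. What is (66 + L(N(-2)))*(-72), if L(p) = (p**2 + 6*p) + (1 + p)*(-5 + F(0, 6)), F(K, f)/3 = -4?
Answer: -2232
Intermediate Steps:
F(K, f) = -12 (F(K, f) = 3*(-4) = -12)
N(Y) = Y**2/2
L(p) = -17 + p**2 - 11*p (L(p) = (p**2 + 6*p) + (1 + p)*(-5 - 12) = (p**2 + 6*p) + (1 + p)*(-17) = (p**2 + 6*p) + (-17 - 17*p) = -17 + p**2 - 11*p)
(66 + L(N(-2)))*(-72) = (66 + (-17 + ((1/2)*(-2)**2)**2 - 11*(-2)**2/2))*(-72) = (66 + (-17 + ((1/2)*4)**2 - 11*4/2))*(-72) = (66 + (-17 + 2**2 - 11*2))*(-72) = (66 + (-17 + 4 - 22))*(-72) = (66 - 35)*(-72) = 31*(-72) = -2232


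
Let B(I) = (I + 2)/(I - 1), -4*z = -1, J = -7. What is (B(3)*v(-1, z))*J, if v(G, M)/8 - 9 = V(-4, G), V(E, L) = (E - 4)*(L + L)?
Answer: -3500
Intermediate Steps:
V(E, L) = 2*L*(-4 + E) (V(E, L) = (-4 + E)*(2*L) = 2*L*(-4 + E))
z = 1/4 (z = -1/4*(-1) = 1/4 ≈ 0.25000)
B(I) = (2 + I)/(-1 + I)
v(G, M) = 72 - 128*G (v(G, M) = 72 + 8*(2*G*(-4 - 4)) = 72 + 8*(2*G*(-8)) = 72 + 8*(-16*G) = 72 - 128*G)
(B(3)*v(-1, z))*J = (((2 + 3)/(-1 + 3))*(72 - 128*(-1)))*(-7) = ((5/2)*(72 + 128))*(-7) = (((1/2)*5)*200)*(-7) = ((5/2)*200)*(-7) = 500*(-7) = -3500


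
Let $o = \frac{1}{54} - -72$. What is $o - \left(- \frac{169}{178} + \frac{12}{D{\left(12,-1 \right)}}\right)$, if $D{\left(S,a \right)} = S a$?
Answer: $\frac{177745}{2403} \approx 73.968$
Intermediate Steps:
$o = \frac{3889}{54}$ ($o = \frac{1}{54} + 72 = \frac{3889}{54} \approx 72.019$)
$o - \left(- \frac{169}{178} + \frac{12}{D{\left(12,-1 \right)}}\right) = \frac{3889}{54} - \left(- \frac{169}{178} + \frac{12}{12 \left(-1\right)}\right) = \frac{3889}{54} - \left(\left(-169\right) \frac{1}{178} + \frac{12}{-12}\right) = \frac{3889}{54} - \left(- \frac{169}{178} + 12 \left(- \frac{1}{12}\right)\right) = \frac{3889}{54} - \left(- \frac{169}{178} - 1\right) = \frac{3889}{54} - - \frac{347}{178} = \frac{3889}{54} + \frac{347}{178} = \frac{177745}{2403}$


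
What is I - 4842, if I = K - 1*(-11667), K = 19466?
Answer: 26291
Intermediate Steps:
I = 31133 (I = 19466 - 1*(-11667) = 19466 + 11667 = 31133)
I - 4842 = 31133 - 4842 = 26291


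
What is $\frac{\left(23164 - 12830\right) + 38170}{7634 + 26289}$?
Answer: $\frac{48504}{33923} \approx 1.4298$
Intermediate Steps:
$\frac{\left(23164 - 12830\right) + 38170}{7634 + 26289} = \frac{10334 + 38170}{33923} = 48504 \cdot \frac{1}{33923} = \frac{48504}{33923}$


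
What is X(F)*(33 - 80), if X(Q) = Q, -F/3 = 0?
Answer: 0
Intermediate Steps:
F = 0 (F = -3*0 = 0)
X(F)*(33 - 80) = 0*(33 - 80) = 0*(-47) = 0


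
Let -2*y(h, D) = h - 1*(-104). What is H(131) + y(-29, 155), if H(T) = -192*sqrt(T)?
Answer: -75/2 - 192*sqrt(131) ≈ -2235.0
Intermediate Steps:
y(h, D) = -52 - h/2 (y(h, D) = -(h - 1*(-104))/2 = -(h + 104)/2 = -(104 + h)/2 = -52 - h/2)
H(131) + y(-29, 155) = -192*sqrt(131) + (-52 - 1/2*(-29)) = -192*sqrt(131) + (-52 + 29/2) = -192*sqrt(131) - 75/2 = -75/2 - 192*sqrt(131)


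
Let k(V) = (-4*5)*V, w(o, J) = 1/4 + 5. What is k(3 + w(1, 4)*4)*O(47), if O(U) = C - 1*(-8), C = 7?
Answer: -7200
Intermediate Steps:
w(o, J) = 21/4 (w(o, J) = ¼ + 5 = 21/4)
O(U) = 15 (O(U) = 7 - 1*(-8) = 7 + 8 = 15)
k(V) = -20*V
k(3 + w(1, 4)*4)*O(47) = -20*(3 + (21/4)*4)*15 = -20*(3 + 21)*15 = -20*24*15 = -480*15 = -7200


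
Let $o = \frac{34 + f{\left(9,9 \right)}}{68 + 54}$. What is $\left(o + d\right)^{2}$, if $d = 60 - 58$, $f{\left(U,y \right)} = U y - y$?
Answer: $\frac{30625}{3721} \approx 8.2303$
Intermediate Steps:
$f{\left(U,y \right)} = - y + U y$
$d = 2$ ($d = 60 - 58 = 2$)
$o = \frac{53}{61}$ ($o = \frac{34 + 9 \left(-1 + 9\right)}{68 + 54} = \frac{34 + 9 \cdot 8}{122} = \left(34 + 72\right) \frac{1}{122} = 106 \cdot \frac{1}{122} = \frac{53}{61} \approx 0.86885$)
$\left(o + d\right)^{2} = \left(\frac{53}{61} + 2\right)^{2} = \left(\frac{175}{61}\right)^{2} = \frac{30625}{3721}$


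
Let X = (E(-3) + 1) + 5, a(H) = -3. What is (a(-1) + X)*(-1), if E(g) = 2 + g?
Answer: -2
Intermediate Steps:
X = 5 (X = ((2 - 3) + 1) + 5 = (-1 + 1) + 5 = 0 + 5 = 5)
(a(-1) + X)*(-1) = (-3 + 5)*(-1) = 2*(-1) = -2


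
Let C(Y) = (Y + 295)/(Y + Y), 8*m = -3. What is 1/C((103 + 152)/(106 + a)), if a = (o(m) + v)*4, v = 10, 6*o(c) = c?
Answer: 408/34601 ≈ 0.011792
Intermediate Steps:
m = -3/8 (m = (⅛)*(-3) = -3/8 ≈ -0.37500)
o(c) = c/6
a = 159/4 (a = ((⅙)*(-3/8) + 10)*4 = (-1/16 + 10)*4 = (159/16)*4 = 159/4 ≈ 39.750)
C(Y) = (295 + Y)/(2*Y) (C(Y) = (295 + Y)/((2*Y)) = (295 + Y)*(1/(2*Y)) = (295 + Y)/(2*Y))
1/C((103 + 152)/(106 + a)) = 1/((295 + (103 + 152)/(106 + 159/4))/(2*(((103 + 152)/(106 + 159/4))))) = 1/((295 + 255/(583/4))/(2*((255/(583/4))))) = 1/((295 + 255*(4/583))/(2*((255*(4/583))))) = 1/((295 + 1020/583)/(2*(1020/583))) = 1/((½)*(583/1020)*(173005/583)) = 1/(34601/408) = 408/34601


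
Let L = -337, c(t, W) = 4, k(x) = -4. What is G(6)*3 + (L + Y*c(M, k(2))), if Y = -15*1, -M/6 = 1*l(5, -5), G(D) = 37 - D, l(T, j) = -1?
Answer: -304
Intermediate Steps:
M = 6 (M = -6*(-1) = 6)
Y = -15
G(6)*3 + (L + Y*c(M, k(2))) = (37 - 1*6)*3 + (-337 - 15*4) = (37 - 6)*3 + (-337 - 60) = 31*3 - 397 = 93 - 397 = -304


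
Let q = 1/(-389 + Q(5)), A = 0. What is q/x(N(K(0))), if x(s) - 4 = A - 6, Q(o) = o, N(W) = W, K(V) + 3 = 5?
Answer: 1/768 ≈ 0.0013021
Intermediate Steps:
K(V) = 2 (K(V) = -3 + 5 = 2)
q = -1/384 (q = 1/(-389 + 5) = 1/(-384) = -1/384 ≈ -0.0026042)
x(s) = -2 (x(s) = 4 + (0 - 6) = 4 - 6 = -2)
q/x(N(K(0))) = -1/384/(-2) = -1/384*(-1/2) = 1/768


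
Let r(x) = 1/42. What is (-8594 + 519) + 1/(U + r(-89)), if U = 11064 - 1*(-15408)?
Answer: -8977986833/1111825 ≈ -8075.0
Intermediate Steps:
r(x) = 1/42
U = 26472 (U = 11064 + 15408 = 26472)
(-8594 + 519) + 1/(U + r(-89)) = (-8594 + 519) + 1/(26472 + 1/42) = -8075 + 1/(1111825/42) = -8075 + 42/1111825 = -8977986833/1111825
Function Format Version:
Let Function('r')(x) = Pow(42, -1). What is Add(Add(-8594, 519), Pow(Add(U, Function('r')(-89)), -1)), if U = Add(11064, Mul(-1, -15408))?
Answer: Rational(-8977986833, 1111825) ≈ -8075.0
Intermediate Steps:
Function('r')(x) = Rational(1, 42)
U = 26472 (U = Add(11064, 15408) = 26472)
Add(Add(-8594, 519), Pow(Add(U, Function('r')(-89)), -1)) = Add(Add(-8594, 519), Pow(Add(26472, Rational(1, 42)), -1)) = Add(-8075, Pow(Rational(1111825, 42), -1)) = Add(-8075, Rational(42, 1111825)) = Rational(-8977986833, 1111825)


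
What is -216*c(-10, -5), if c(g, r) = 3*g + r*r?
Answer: 1080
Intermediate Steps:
c(g, r) = r² + 3*g (c(g, r) = 3*g + r² = r² + 3*g)
-216*c(-10, -5) = -216*((-5)² + 3*(-10)) = -216*(25 - 30) = -216*(-5) = 1080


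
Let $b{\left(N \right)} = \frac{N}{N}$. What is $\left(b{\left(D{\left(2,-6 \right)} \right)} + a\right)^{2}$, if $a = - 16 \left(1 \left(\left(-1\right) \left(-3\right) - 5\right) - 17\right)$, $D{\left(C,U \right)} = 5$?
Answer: $93025$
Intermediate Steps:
$b{\left(N \right)} = 1$
$a = 304$ ($a = - 16 \left(1 \left(3 - 5\right) - 17\right) = - 16 \left(1 \left(-2\right) - 17\right) = - 16 \left(-2 - 17\right) = \left(-16\right) \left(-19\right) = 304$)
$\left(b{\left(D{\left(2,-6 \right)} \right)} + a\right)^{2} = \left(1 + 304\right)^{2} = 305^{2} = 93025$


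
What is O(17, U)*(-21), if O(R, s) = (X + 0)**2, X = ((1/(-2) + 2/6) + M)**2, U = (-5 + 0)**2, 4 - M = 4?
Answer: -7/432 ≈ -0.016204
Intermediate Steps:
M = 0 (M = 4 - 1*4 = 4 - 4 = 0)
U = 25 (U = (-5)**2 = 25)
X = 1/36 (X = ((1/(-2) + 2/6) + 0)**2 = ((1*(-1/2) + 2*(1/6)) + 0)**2 = ((-1/2 + 1/3) + 0)**2 = (-1/6 + 0)**2 = (-1/6)**2 = 1/36 ≈ 0.027778)
O(R, s) = 1/1296 (O(R, s) = (1/36 + 0)**2 = (1/36)**2 = 1/1296)
O(17, U)*(-21) = (1/1296)*(-21) = -7/432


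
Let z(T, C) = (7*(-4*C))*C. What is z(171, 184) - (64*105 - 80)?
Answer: -954608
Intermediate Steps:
z(T, C) = -28*C² (z(T, C) = (-28*C)*C = -28*C²)
z(171, 184) - (64*105 - 80) = -28*184² - (64*105 - 80) = -28*33856 - (6720 - 80) = -947968 - 1*6640 = -947968 - 6640 = -954608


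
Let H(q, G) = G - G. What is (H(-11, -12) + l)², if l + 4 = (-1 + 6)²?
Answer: 441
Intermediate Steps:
H(q, G) = 0
l = 21 (l = -4 + (-1 + 6)² = -4 + 5² = -4 + 25 = 21)
(H(-11, -12) + l)² = (0 + 21)² = 21² = 441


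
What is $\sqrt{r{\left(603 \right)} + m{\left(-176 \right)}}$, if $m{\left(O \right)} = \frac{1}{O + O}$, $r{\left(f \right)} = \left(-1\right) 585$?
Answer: $\frac{i \sqrt{4530262}}{88} \approx 24.187 i$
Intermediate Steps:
$r{\left(f \right)} = -585$
$m{\left(O \right)} = \frac{1}{2 O}$
$\sqrt{r{\left(603 \right)} + m{\left(-176 \right)}} = \sqrt{-585 + \frac{1}{2 \left(-176\right)}} = \sqrt{-585 + \frac{1}{2} \left(- \frac{1}{176}\right)} = \sqrt{-585 - \frac{1}{352}} = \sqrt{- \frac{205921}{352}} = \frac{i \sqrt{4530262}}{88}$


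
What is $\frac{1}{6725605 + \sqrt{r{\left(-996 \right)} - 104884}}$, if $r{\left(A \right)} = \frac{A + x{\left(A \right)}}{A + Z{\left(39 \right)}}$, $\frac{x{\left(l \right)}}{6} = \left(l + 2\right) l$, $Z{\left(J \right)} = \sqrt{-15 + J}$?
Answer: $\frac{1}{6725605 + i \sqrt{104884 + \frac{5939148}{996 - 2 \sqrt{6}}}} \approx 1.4869 \cdot 10^{-7} - 7.4 \cdot 10^{-12} i$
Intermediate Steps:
$x{\left(l \right)} = 6 l \left(2 + l\right)$ ($x{\left(l \right)} = 6 \left(l + 2\right) l = 6 \left(2 + l\right) l = 6 l \left(2 + l\right)$)
$r{\left(A \right)} = \frac{A + 6 A \left(2 + A\right)}{A + 2 \sqrt{6}}$ ($r{\left(A \right)} = \frac{A + 6 A \left(2 + A\right)}{A + \sqrt{-15 + 39}} = \frac{A + 6 A \left(2 + A\right)}{A + \sqrt{24}} = \frac{A + 6 A \left(2 + A\right)}{A + 2 \sqrt{6}}$)
$\frac{1}{6725605 + \sqrt{r{\left(-996 \right)} - 104884}} = \frac{1}{6725605 + \sqrt{- \frac{996 \left(13 + 6 \left(-996\right)\right)}{-996 + 2 \sqrt{6}} - 104884}} = \frac{1}{6725605 + \sqrt{- \frac{996 \left(13 - 5976\right)}{-996 + 2 \sqrt{6}} - 104884}} = \frac{1}{6725605 + \sqrt{\left(-996\right) \frac{1}{-996 + 2 \sqrt{6}} \left(-5963\right) - 104884}} = \frac{1}{6725605 + \sqrt{\frac{5939148}{-996 + 2 \sqrt{6}} - 104884}} = \frac{1}{6725605 + \sqrt{-104884 + \frac{5939148}{-996 + 2 \sqrt{6}}}}$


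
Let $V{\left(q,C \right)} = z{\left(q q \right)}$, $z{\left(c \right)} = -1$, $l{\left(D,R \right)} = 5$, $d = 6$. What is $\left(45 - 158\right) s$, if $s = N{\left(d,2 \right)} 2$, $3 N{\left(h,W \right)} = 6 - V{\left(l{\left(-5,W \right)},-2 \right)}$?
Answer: $- \frac{1582}{3} \approx -527.33$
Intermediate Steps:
$V{\left(q,C \right)} = -1$
$N{\left(h,W \right)} = \frac{7}{3}$ ($N{\left(h,W \right)} = \frac{6 - -1}{3} = \frac{6 + 1}{3} = \frac{1}{3} \cdot 7 = \frac{7}{3}$)
$s = \frac{14}{3}$ ($s = \frac{7}{3} \cdot 2 = \frac{14}{3} \approx 4.6667$)
$\left(45 - 158\right) s = \left(45 - 158\right) \frac{14}{3} = \left(-113\right) \frac{14}{3} = - \frac{1582}{3}$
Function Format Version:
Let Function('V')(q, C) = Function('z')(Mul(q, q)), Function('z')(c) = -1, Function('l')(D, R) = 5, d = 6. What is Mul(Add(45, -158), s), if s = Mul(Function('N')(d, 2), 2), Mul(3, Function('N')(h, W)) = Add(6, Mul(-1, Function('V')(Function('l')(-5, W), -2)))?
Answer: Rational(-1582, 3) ≈ -527.33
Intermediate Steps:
Function('V')(q, C) = -1
Function('N')(h, W) = Rational(7, 3) (Function('N')(h, W) = Mul(Rational(1, 3), Add(6, Mul(-1, -1))) = Mul(Rational(1, 3), Add(6, 1)) = Mul(Rational(1, 3), 7) = Rational(7, 3))
s = Rational(14, 3) (s = Mul(Rational(7, 3), 2) = Rational(14, 3) ≈ 4.6667)
Mul(Add(45, -158), s) = Mul(Add(45, -158), Rational(14, 3)) = Mul(-113, Rational(14, 3)) = Rational(-1582, 3)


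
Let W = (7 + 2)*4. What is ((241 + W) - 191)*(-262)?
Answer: -22532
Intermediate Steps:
W = 36 (W = 9*4 = 36)
((241 + W) - 191)*(-262) = ((241 + 36) - 191)*(-262) = (277 - 191)*(-262) = 86*(-262) = -22532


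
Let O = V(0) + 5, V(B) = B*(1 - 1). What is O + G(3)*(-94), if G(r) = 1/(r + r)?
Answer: -32/3 ≈ -10.667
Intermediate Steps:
V(B) = 0 (V(B) = B*0 = 0)
G(r) = 1/(2*r)
O = 5 (O = 0 + 5 = 5)
O + G(3)*(-94) = 5 + ((½)/3)*(-94) = 5 + ((½)*(⅓))*(-94) = 5 + (⅙)*(-94) = 5 - 47/3 = -32/3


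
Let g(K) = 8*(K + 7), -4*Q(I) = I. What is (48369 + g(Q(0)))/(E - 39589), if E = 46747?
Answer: 48425/7158 ≈ 6.7652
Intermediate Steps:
Q(I) = -I/4
g(K) = 56 + 8*K (g(K) = 8*(7 + K) = 56 + 8*K)
(48369 + g(Q(0)))/(E - 39589) = (48369 + (56 + 8*(-1/4*0)))/(46747 - 39589) = (48369 + (56 + 8*0))/7158 = (48369 + (56 + 0))*(1/7158) = (48369 + 56)*(1/7158) = 48425*(1/7158) = 48425/7158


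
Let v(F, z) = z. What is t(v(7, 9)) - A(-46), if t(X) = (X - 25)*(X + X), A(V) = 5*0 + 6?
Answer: -294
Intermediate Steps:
A(V) = 6 (A(V) = 0 + 6 = 6)
t(X) = 2*X*(-25 + X) (t(X) = (-25 + X)*(2*X) = 2*X*(-25 + X))
t(v(7, 9)) - A(-46) = 2*9*(-25 + 9) - 1*6 = 2*9*(-16) - 6 = -288 - 6 = -294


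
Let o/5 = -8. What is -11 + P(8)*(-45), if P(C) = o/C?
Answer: 214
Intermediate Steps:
o = -40 (o = 5*(-8) = -40)
P(C) = -40/C
-11 + P(8)*(-45) = -11 - 40/8*(-45) = -11 - 40*⅛*(-45) = -11 - 5*(-45) = -11 + 225 = 214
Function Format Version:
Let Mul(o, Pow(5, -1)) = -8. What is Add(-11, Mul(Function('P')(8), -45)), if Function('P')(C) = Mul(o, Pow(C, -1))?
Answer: 214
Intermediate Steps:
o = -40 (o = Mul(5, -8) = -40)
Function('P')(C) = Mul(-40, Pow(C, -1))
Add(-11, Mul(Function('P')(8), -45)) = Add(-11, Mul(Mul(-40, Pow(8, -1)), -45)) = Add(-11, Mul(Mul(-40, Rational(1, 8)), -45)) = Add(-11, Mul(-5, -45)) = Add(-11, 225) = 214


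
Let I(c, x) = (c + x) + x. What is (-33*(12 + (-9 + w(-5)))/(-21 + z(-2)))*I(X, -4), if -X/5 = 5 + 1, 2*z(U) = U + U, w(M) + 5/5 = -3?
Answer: 1254/23 ≈ 54.522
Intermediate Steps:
w(M) = -4 (w(M) = -1 - 3 = -4)
z(U) = U (z(U) = (U + U)/2 = (2*U)/2 = U)
X = -30 (X = -5*(5 + 1) = -5*6 = -30)
I(c, x) = c + 2*x
(-33*(12 + (-9 + w(-5)))/(-21 + z(-2)))*I(X, -4) = (-33*(12 + (-9 - 4))/(-21 - 2))*(-30 + 2*(-4)) = (-33*(12 - 13)/(-23))*(-30 - 8) = -(-33)*(-1)/23*(-38) = -33*1/23*(-38) = -33/23*(-38) = 1254/23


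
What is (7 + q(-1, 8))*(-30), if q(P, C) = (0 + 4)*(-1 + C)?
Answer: -1050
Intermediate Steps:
q(P, C) = -4 + 4*C (q(P, C) = 4*(-1 + C) = -4 + 4*C)
(7 + q(-1, 8))*(-30) = (7 + (-4 + 4*8))*(-30) = (7 + (-4 + 32))*(-30) = (7 + 28)*(-30) = 35*(-30) = -1050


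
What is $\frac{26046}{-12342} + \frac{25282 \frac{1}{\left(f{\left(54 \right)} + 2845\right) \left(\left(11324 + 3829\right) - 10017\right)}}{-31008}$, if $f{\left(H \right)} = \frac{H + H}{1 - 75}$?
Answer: $- \frac{125840918008717}{59630214580992} \approx -2.1104$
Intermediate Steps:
$f{\left(H \right)} = - \frac{H}{37}$ ($f{\left(H \right)} = \frac{2 H}{-74} = 2 H \left(- \frac{1}{74}\right) = - \frac{H}{37}$)
$\frac{26046}{-12342} + \frac{25282 \frac{1}{\left(f{\left(54 \right)} + 2845\right) \left(\left(11324 + 3829\right) - 10017\right)}}{-31008} = \frac{26046}{-12342} + \frac{25282 \frac{1}{\left(\left(- \frac{1}{37}\right) 54 + 2845\right) \left(\left(11324 + 3829\right) - 10017\right)}}{-31008} = 26046 \left(- \frac{1}{12342}\right) + \frac{25282}{\left(- \frac{54}{37} + 2845\right) \left(15153 - 10017\right)} \left(- \frac{1}{31008}\right) = - \frac{4341}{2057} + \frac{25282}{\frac{105211}{37} \cdot 5136} \left(- \frac{1}{31008}\right) = - \frac{4341}{2057} + \frac{25282}{\frac{540363696}{37}} \left(- \frac{1}{31008}\right) = - \frac{4341}{2057} + 25282 \cdot \frac{37}{540363696} \left(- \frac{1}{31008}\right) = - \frac{4341}{2057} + \frac{467717}{270181848} \left(- \frac{1}{31008}\right) = - \frac{4341}{2057} - \frac{467717}{8377798742784} = - \frac{125840918008717}{59630214580992}$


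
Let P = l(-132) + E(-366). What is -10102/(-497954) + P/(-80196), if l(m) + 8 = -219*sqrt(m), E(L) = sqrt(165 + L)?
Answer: 101765453/4991739873 - I*sqrt(201)/80196 + 73*I*sqrt(33)/13366 ≈ 0.020387 + 0.031198*I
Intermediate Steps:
l(m) = -8 - 219*sqrt(m)
P = -8 + I*sqrt(201) - 438*I*sqrt(33) (P = (-8 - 438*I*sqrt(33)) + sqrt(165 - 366) = (-8 - 438*I*sqrt(33)) + sqrt(-201) = (-8 - 438*I*sqrt(33)) + I*sqrt(201) = -8 + I*sqrt(201) - 438*I*sqrt(33) ≈ -8.0 - 2501.9*I)
-10102/(-497954) + P/(-80196) = -10102/(-497954) + (-8 + I*sqrt(201) - 438*I*sqrt(33))/(-80196) = -10102*(-1/497954) + (-8 + I*sqrt(201) - 438*I*sqrt(33))*(-1/80196) = 5051/248977 + (2/20049 - I*sqrt(201)/80196 + 73*I*sqrt(33)/13366) = 101765453/4991739873 - I*sqrt(201)/80196 + 73*I*sqrt(33)/13366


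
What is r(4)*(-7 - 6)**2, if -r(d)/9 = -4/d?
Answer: 1521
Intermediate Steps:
r(d) = 36/d (r(d) = -(-36)/d = 36/d)
r(4)*(-7 - 6)**2 = (36/4)*(-7 - 6)**2 = (36*(1/4))*(-13)**2 = 9*169 = 1521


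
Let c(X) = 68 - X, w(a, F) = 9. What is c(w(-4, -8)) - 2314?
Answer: -2255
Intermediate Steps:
c(w(-4, -8)) - 2314 = (68 - 1*9) - 2314 = (68 - 9) - 2314 = 59 - 2314 = -2255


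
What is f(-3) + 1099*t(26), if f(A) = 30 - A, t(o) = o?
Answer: 28607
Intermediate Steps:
f(-3) + 1099*t(26) = (30 - 1*(-3)) + 1099*26 = (30 + 3) + 28574 = 33 + 28574 = 28607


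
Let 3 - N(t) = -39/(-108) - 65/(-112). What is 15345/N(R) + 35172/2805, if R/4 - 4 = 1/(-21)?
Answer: 579467316/77605 ≈ 7466.9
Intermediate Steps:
R = 332/21 (R = 16 + 4/(-21) = 16 + 4*(-1/21) = 16 - 4/21 = 332/21 ≈ 15.810)
N(t) = 2075/1008 (N(t) = 3 - (-39/(-108) - 65/(-112)) = 3 - (-39*(-1/108) - 65*(-1/112)) = 3 - (13/36 + 65/112) = 3 - 1*949/1008 = 3 - 949/1008 = 2075/1008)
15345/N(R) + 35172/2805 = 15345/(2075/1008) + 35172/2805 = 15345*(1008/2075) + 35172*(1/2805) = 3093552/415 + 11724/935 = 579467316/77605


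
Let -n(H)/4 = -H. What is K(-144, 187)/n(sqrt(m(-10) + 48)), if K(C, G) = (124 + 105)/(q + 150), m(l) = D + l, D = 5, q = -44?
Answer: 229*sqrt(43)/18232 ≈ 0.082364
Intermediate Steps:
m(l) = 5 + l
K(C, G) = 229/106 (K(C, G) = (124 + 105)/(-44 + 150) = 229/106)
n(H) = 4*H (n(H) = -(-4)*H = 4*H)
K(-144, 187)/n(sqrt(m(-10) + 48)) = 229/(106*((4*sqrt((5 - 10) + 48)))) = 229/(106*((4*sqrt(-5 + 48)))) = 229/(106*((4*sqrt(43)))) = 229*(sqrt(43)/172)/106 = 229*sqrt(43)/18232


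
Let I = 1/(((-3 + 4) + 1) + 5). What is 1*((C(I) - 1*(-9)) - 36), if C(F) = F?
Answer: -188/7 ≈ -26.857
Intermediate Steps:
I = ⅐ (I = 1/((1 + 1) + 5) = 1/(2 + 5) = 1/7 = ⅐ ≈ 0.14286)
1*((C(I) - 1*(-9)) - 36) = 1*((⅐ - 1*(-9)) - 36) = 1*((⅐ + 9) - 36) = 1*(64/7 - 36) = 1*(-188/7) = -188/7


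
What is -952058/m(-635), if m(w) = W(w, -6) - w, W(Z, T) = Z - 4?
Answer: 476029/2 ≈ 2.3801e+5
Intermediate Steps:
W(Z, T) = -4 + Z
m(w) = -4 (m(w) = (-4 + w) - w = -4)
-952058/m(-635) = -952058/(-4) = -952058*(-¼) = 476029/2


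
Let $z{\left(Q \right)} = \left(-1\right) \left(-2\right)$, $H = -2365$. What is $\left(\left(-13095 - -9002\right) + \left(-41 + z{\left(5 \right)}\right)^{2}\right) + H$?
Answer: $-4937$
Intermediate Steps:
$z{\left(Q \right)} = 2$
$\left(\left(-13095 - -9002\right) + \left(-41 + z{\left(5 \right)}\right)^{2}\right) + H = \left(\left(-13095 - -9002\right) + \left(-41 + 2\right)^{2}\right) - 2365 = \left(\left(-13095 + 9002\right) + \left(-39\right)^{2}\right) - 2365 = \left(-4093 + 1521\right) - 2365 = -2572 - 2365 = -4937$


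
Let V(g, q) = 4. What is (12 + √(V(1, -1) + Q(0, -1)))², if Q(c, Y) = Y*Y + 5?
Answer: (12 + √10)² ≈ 229.89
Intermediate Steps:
Q(c, Y) = 5 + Y² (Q(c, Y) = Y² + 5 = 5 + Y²)
(12 + √(V(1, -1) + Q(0, -1)))² = (12 + √(4 + (5 + (-1)²)))² = (12 + √(4 + (5 + 1)))² = (12 + √(4 + 6))² = (12 + √10)²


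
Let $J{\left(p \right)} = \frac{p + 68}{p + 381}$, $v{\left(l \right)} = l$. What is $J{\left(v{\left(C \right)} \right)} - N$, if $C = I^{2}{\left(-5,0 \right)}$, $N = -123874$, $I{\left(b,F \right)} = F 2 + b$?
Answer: $\frac{50292937}{406} \approx 1.2387 \cdot 10^{5}$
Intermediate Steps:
$I{\left(b,F \right)} = b + 2 F$ ($I{\left(b,F \right)} = 2 F + b = b + 2 F$)
$C = 25$ ($C = \left(-5 + 2 \cdot 0\right)^{2} = \left(-5 + 0\right)^{2} = \left(-5\right)^{2} = 25$)
$J{\left(p \right)} = \frac{68 + p}{381 + p}$
$J{\left(v{\left(C \right)} \right)} - N = \frac{68 + 25}{381 + 25} - -123874 = \frac{1}{406} \cdot 93 + 123874 = \frac{93}{406} + 123874 = \frac{50292937}{406}$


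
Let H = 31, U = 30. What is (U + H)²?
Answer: 3721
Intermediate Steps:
(U + H)² = (30 + 31)² = 61² = 3721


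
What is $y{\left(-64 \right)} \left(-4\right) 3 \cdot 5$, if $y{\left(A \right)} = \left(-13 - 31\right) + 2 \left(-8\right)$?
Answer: $3600$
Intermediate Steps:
$y{\left(A \right)} = -60$ ($y{\left(A \right)} = -44 - 16 = -60$)
$y{\left(-64 \right)} \left(-4\right) 3 \cdot 5 = - 60 \left(-4\right) 3 \cdot 5 = - 60 \left(\left(-12\right) 5\right) = \left(-60\right) \left(-60\right) = 3600$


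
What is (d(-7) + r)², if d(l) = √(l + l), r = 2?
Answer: (2 + I*√14)² ≈ -10.0 + 14.967*I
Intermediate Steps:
d(l) = √2*√l (d(l) = √(2*l) = √2*√l)
(d(-7) + r)² = (√2*√(-7) + 2)² = (√2*(I*√7) + 2)² = (I*√14 + 2)² = (2 + I*√14)²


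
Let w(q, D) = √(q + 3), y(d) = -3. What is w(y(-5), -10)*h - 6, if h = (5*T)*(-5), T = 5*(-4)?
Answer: -6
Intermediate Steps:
T = -20
w(q, D) = √(3 + q)
h = 500 (h = (5*(-20))*(-5) = -100*(-5) = 500)
w(y(-5), -10)*h - 6 = √(3 - 3)*500 - 6 = √0*500 - 6 = 0*500 - 6 = 0 - 6 = -6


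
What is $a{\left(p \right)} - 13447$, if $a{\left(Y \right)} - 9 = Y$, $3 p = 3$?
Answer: $-13437$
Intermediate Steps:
$p = 1$ ($p = \frac{1}{3} \cdot 3 = 1$)
$a{\left(Y \right)} = 9 + Y$
$a{\left(p \right)} - 13447 = \left(9 + 1\right) - 13447 = 10 - 13447 = -13437$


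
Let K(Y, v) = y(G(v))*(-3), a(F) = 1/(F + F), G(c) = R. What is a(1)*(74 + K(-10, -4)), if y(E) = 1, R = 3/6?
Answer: 71/2 ≈ 35.500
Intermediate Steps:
R = ½ (R = 3*(⅙) = ½ ≈ 0.50000)
G(c) = ½
a(F) = 1/(2*F)
K(Y, v) = -3 (K(Y, v) = 1*(-3) = -3)
a(1)*(74 + K(-10, -4)) = ((½)/1)*(74 - 3) = ((½)*1)*71 = (½)*71 = 71/2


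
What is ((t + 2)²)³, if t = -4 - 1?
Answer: 729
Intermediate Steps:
t = -5
((t + 2)²)³ = ((-5 + 2)²)³ = ((-3)²)³ = 9³ = 729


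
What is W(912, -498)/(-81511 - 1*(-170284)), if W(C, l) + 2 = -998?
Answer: -1000/88773 ≈ -0.011265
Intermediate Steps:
W(C, l) = -1000 (W(C, l) = -2 - 998 = -1000)
W(912, -498)/(-81511 - 1*(-170284)) = -1000/(-81511 - 1*(-170284)) = -1000/(-81511 + 170284) = -1000/88773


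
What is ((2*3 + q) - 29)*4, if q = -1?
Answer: -96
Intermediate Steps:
((2*3 + q) - 29)*4 = ((2*3 - 1) - 29)*4 = ((6 - 1) - 29)*4 = (5 - 29)*4 = -24*4 = -96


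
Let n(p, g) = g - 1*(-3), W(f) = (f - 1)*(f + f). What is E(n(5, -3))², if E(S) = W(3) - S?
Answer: 144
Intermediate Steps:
W(f) = 2*f*(-1 + f) (W(f) = (-1 + f)*(2*f) = 2*f*(-1 + f))
n(p, g) = 3 + g (n(p, g) = g + 3 = 3 + g)
E(S) = 12 - S (E(S) = 2*3*(-1 + 3) - S = 2*3*2 - S = 12 - S)
E(n(5, -3))² = (12 - (3 - 3))² = (12 - 1*0)² = (12 + 0)² = 12² = 144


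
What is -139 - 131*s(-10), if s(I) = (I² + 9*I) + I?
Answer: -139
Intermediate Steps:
s(I) = I² + 10*I
-139 - 131*s(-10) = -139 - (-1310)*(10 - 10) = -139 - (-1310)*0 = -139 - 131*0 = -139 + 0 = -139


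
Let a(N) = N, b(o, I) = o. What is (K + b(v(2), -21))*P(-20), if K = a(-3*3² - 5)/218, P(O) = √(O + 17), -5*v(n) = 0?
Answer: -16*I*√3/109 ≈ -0.25425*I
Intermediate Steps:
v(n) = 0 (v(n) = -⅕*0 = 0)
P(O) = √(17 + O)
K = -16/109 (K = (-3*3² - 5)/218 = (-3*9 - 5)*(1/218) = (-27 - 5)*(1/218) = -32*1/218 = -16/109 ≈ -0.14679)
(K + b(v(2), -21))*P(-20) = (-16/109 + 0)*√(17 - 20) = -16*I*√3/109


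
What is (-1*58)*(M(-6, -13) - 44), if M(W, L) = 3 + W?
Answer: 2726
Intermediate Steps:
(-1*58)*(M(-6, -13) - 44) = (-1*58)*((3 - 6) - 44) = -58*(-3 - 44) = -58*(-47) = 2726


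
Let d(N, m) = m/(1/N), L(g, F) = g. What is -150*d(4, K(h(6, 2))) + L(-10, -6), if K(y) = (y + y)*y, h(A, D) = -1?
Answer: -1210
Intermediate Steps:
K(y) = 2*y² (K(y) = (2*y)*y = 2*y²)
d(N, m) = N*m (d(N, m) = m*N = N*m)
-150*d(4, K(h(6, 2))) + L(-10, -6) = -600*2*(-1)² - 10 = -600*2*1 - 10 = -600*2 - 10 = -150*8 - 10 = -1200 - 10 = -1210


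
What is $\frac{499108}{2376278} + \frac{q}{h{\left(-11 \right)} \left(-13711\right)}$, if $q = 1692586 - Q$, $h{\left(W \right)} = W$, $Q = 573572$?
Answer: $\frac{1367182158780}{179196312119} \approx 7.6295$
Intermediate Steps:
$q = 1119014$ ($q = 1692586 - 573572 = 1119014$)
$\frac{499108}{2376278} + \frac{q}{h{\left(-11 \right)} \left(-13711\right)} = \frac{499108}{2376278} + \frac{1119014}{\left(-11\right) \left(-13711\right)} = 499108 \cdot \frac{1}{2376278} + \frac{1119014}{150821} = \frac{249554}{1188139} + 1119014 \cdot \frac{1}{150821} = \frac{249554}{1188139} + \frac{1119014}{150821} = \frac{1367182158780}{179196312119}$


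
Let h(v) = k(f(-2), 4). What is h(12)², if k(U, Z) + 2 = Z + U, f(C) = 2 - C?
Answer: 36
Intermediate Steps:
k(U, Z) = -2 + U + Z (k(U, Z) = -2 + (Z + U) = -2 + (U + Z) = -2 + U + Z)
h(v) = 6 (h(v) = -2 + (2 - 1*(-2)) + 4 = -2 + (2 + 2) + 4 = -2 + 4 + 4 = 6)
h(12)² = 6² = 36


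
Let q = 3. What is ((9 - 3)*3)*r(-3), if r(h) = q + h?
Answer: 0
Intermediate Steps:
r(h) = 3 + h
((9 - 3)*3)*r(-3) = ((9 - 3)*3)*(3 - 3) = (6*3)*0 = 18*0 = 0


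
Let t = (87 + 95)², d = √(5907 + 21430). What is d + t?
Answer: 33124 + √27337 ≈ 33289.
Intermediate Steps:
d = √27337 ≈ 165.34
t = 33124 (t = 182² = 33124)
d + t = √27337 + 33124 = 33124 + √27337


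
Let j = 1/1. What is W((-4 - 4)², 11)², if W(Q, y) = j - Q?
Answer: 3969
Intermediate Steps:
j = 1
W(Q, y) = 1 - Q
W((-4 - 4)², 11)² = (1 - (-4 - 4)²)² = (1 - 1*(-8)²)² = (1 - 1*64)² = (1 - 64)² = (-63)² = 3969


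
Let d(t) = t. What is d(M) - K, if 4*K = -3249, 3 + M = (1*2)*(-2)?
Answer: 3221/4 ≈ 805.25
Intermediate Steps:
M = -7 (M = -3 + (1*2)*(-2) = -3 + 2*(-2) = -3 - 4 = -7)
K = -3249/4 (K = (¼)*(-3249) = -3249/4 ≈ -812.25)
d(M) - K = -7 - 1*(-3249/4) = -7 + 3249/4 = 3221/4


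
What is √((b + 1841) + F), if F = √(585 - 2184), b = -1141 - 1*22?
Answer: √(678 + I*√1599) ≈ 26.05 + 0.76752*I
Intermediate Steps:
b = -1163 (b = -1141 - 22 = -1163)
F = I*√1599 (F = √(-1599) = I*√1599 ≈ 39.987*I)
√((b + 1841) + F) = √((-1163 + 1841) + I*√1599) = √(678 + I*√1599)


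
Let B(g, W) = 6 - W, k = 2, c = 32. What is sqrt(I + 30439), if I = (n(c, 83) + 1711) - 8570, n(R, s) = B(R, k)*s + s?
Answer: sqrt(23995) ≈ 154.90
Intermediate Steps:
n(R, s) = 5*s (n(R, s) = (6 - 1*2)*s + s = (6 - 2)*s + s = 4*s + s = 5*s)
I = -6444 (I = (5*83 + 1711) - 8570 = (415 + 1711) - 8570 = 2126 - 8570 = -6444)
sqrt(I + 30439) = sqrt(-6444 + 30439) = sqrt(23995)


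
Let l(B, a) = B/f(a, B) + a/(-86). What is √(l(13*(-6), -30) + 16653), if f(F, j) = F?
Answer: √769921235/215 ≈ 129.06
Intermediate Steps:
l(B, a) = -a/86 + B/a (l(B, a) = B/a + a/(-86) = B/a + a*(-1/86) = B/a - a/86 = -a/86 + B/a)
√(l(13*(-6), -30) + 16653) = √((-1/86*(-30) + (13*(-6))/(-30)) + 16653) = √((15/43 - 78*(-1/30)) + 16653) = √((15/43 + 13/5) + 16653) = √(634/215 + 16653) = √(3581029/215) = √769921235/215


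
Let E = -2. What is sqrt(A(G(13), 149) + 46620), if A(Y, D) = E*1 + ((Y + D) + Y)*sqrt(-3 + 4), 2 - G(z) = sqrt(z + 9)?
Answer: sqrt(46771 - 2*sqrt(22)) ≈ 216.24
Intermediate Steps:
G(z) = 2 - sqrt(9 + z) (G(z) = 2 - sqrt(z + 9) = 2 - sqrt(9 + z))
A(Y, D) = -2 + D + 2*Y (A(Y, D) = -2*1 + ((Y + D) + Y)*sqrt(-3 + 4) = -2 + ((D + Y) + Y)*sqrt(1) = -2 + (D + 2*Y)*1 = -2 + (D + 2*Y) = -2 + D + 2*Y)
sqrt(A(G(13), 149) + 46620) = sqrt((-2 + 149 + 2*(2 - sqrt(9 + 13))) + 46620) = sqrt((-2 + 149 + 2*(2 - sqrt(22))) + 46620) = sqrt((-2 + 149 + (4 - 2*sqrt(22))) + 46620) = sqrt((151 - 2*sqrt(22)) + 46620) = sqrt(46771 - 2*sqrt(22))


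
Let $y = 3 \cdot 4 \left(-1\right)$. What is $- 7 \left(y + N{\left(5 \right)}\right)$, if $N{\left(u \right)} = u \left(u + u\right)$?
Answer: $-266$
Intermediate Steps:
$y = -12$ ($y = 12 \left(-1\right) = -12$)
$N{\left(u \right)} = 2 u^{2}$ ($N{\left(u \right)} = u 2 u = 2 u^{2}$)
$- 7 \left(y + N{\left(5 \right)}\right) = - 7 \left(-12 + 2 \cdot 5^{2}\right) = - 7 \left(-12 + 2 \cdot 25\right) = - 7 \left(-12 + 50\right) = \left(-7\right) 38 = -266$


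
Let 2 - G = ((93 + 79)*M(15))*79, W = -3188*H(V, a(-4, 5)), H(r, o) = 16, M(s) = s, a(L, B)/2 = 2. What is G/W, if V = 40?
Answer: 101909/25504 ≈ 3.9958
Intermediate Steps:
a(L, B) = 4 (a(L, B) = 2*2 = 4)
W = -51008 (W = -3188*16 = -51008)
G = -203818 (G = 2 - (93 + 79)*15*79 = 2 - 172*15*79 = 2 - 2580*79 = 2 - 1*203820 = 2 - 203820 = -203818)
G/W = -203818/(-51008) = -203818*(-1/51008) = 101909/25504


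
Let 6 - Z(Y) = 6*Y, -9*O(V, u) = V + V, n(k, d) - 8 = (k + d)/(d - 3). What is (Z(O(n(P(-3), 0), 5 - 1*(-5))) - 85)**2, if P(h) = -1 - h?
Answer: 388129/81 ≈ 4791.7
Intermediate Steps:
n(k, d) = 8 + (d + k)/(-3 + d) (n(k, d) = 8 + (k + d)/(d - 3) = 8 + (d + k)/(-3 + d))
O(V, u) = -2*V/9 (O(V, u) = -(V + V)/9 = -2*V/9)
Z(Y) = 6 - 6*Y
(Z(O(n(P(-3), 0), 5 - 1*(-5))) - 85)**2 = ((6 - (-4)*(-24 + (-1 - 1*(-3)) + 9*0)/(-3 + 0)/3) - 85)**2 = ((6 - (-4)*(-24 + (-1 + 3) + 0)/(-3)/3) - 85)**2 = ((6 - (-4)*(-(-24 + 2 + 0)/3)/3) - 85)**2 = ((6 - (-4)*(-1/3*(-22))/3) - 85)**2 = ((6 - (-4)*22/(3*3)) - 85)**2 = ((6 - 6*(-44/27)) - 85)**2 = ((6 + 88/9) - 85)**2 = (142/9 - 85)**2 = (-623/9)**2 = 388129/81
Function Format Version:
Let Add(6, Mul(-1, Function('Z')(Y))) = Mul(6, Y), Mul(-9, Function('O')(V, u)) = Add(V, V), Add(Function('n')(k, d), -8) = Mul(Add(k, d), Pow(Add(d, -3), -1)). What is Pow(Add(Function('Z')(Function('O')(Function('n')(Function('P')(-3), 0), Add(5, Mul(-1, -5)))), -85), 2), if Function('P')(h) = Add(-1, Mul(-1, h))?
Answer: Rational(388129, 81) ≈ 4791.7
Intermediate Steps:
Function('n')(k, d) = Add(8, Mul(Pow(Add(-3, d), -1), Add(d, k))) (Function('n')(k, d) = Add(8, Mul(Add(k, d), Pow(Add(d, -3), -1))) = Add(8, Mul(Add(d, k), Pow(Add(-3, d), -1))) = Add(8, Mul(Pow(Add(-3, d), -1), Add(d, k))))
Function('O')(V, u) = Mul(Rational(-2, 9), V) (Function('O')(V, u) = Mul(Rational(-1, 9), Add(V, V)) = Mul(Rational(-1, 9), Mul(2, V)) = Mul(Rational(-2, 9), V))
Function('Z')(Y) = Add(6, Mul(-6, Y)) (Function('Z')(Y) = Add(6, Mul(-1, Mul(6, Y))) = Add(6, Mul(-6, Y)))
Pow(Add(Function('Z')(Function('O')(Function('n')(Function('P')(-3), 0), Add(5, Mul(-1, -5)))), -85), 2) = Pow(Add(Add(6, Mul(-6, Mul(Rational(-2, 9), Mul(Pow(Add(-3, 0), -1), Add(-24, Add(-1, Mul(-1, -3)), Mul(9, 0)))))), -85), 2) = Pow(Add(Add(6, Mul(-6, Mul(Rational(-2, 9), Mul(Pow(-3, -1), Add(-24, Add(-1, 3), 0))))), -85), 2) = Pow(Add(Add(6, Mul(-6, Mul(Rational(-2, 9), Mul(Rational(-1, 3), Add(-24, 2, 0))))), -85), 2) = Pow(Add(Add(6, Mul(-6, Mul(Rational(-2, 9), Mul(Rational(-1, 3), -22)))), -85), 2) = Pow(Add(Add(6, Mul(-6, Mul(Rational(-2, 9), Rational(22, 3)))), -85), 2) = Pow(Add(Add(6, Mul(-6, Rational(-44, 27))), -85), 2) = Pow(Add(Add(6, Rational(88, 9)), -85), 2) = Pow(Add(Rational(142, 9), -85), 2) = Pow(Rational(-623, 9), 2) = Rational(388129, 81)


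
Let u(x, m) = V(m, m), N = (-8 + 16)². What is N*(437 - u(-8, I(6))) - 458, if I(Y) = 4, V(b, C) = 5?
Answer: 27190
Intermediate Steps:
N = 64 (N = 8² = 64)
u(x, m) = 5
N*(437 - u(-8, I(6))) - 458 = 64*(437 - 1*5) - 458 = 64*(437 - 5) - 458 = 64*432 - 458 = 27648 - 458 = 27190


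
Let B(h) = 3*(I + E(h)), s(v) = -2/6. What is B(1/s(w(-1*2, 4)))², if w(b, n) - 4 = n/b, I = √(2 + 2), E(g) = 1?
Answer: 81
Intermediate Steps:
I = 2 (I = √4 = 2)
w(b, n) = 4 + n/b
s(v) = -⅓ (s(v) = -2*⅙ = -⅓)
B(h) = 9 (B(h) = 3*(2 + 1) = 3*3 = 9)
B(1/s(w(-1*2, 4)))² = 9² = 81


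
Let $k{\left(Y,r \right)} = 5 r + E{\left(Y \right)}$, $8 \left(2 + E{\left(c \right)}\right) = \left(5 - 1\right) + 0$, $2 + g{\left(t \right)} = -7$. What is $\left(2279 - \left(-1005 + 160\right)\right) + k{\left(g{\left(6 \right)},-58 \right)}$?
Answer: $\frac{5665}{2} \approx 2832.5$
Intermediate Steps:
$g{\left(t \right)} = -9$ ($g{\left(t \right)} = -2 - 7 = -9$)
$E{\left(c \right)} = - \frac{3}{2}$ ($E{\left(c \right)} = -2 + \frac{\left(5 - 1\right) + 0}{8} = -2 + \frac{4 + 0}{8} = -2 + \frac{1}{8} \cdot 4 = -2 + \frac{1}{2} = - \frac{3}{2}$)
$k{\left(Y,r \right)} = - \frac{3}{2} + 5 r$ ($k{\left(Y,r \right)} = 5 r - \frac{3}{2} = - \frac{3}{2} + 5 r$)
$\left(2279 - \left(-1005 + 160\right)\right) + k{\left(g{\left(6 \right)},-58 \right)} = \left(2279 - \left(-1005 + 160\right)\right) + \left(- \frac{3}{2} + 5 \left(-58\right)\right) = \left(2279 - -845\right) - \frac{583}{2} = \left(2279 + 845\right) - \frac{583}{2} = 3124 - \frac{583}{2} = \frac{5665}{2}$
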